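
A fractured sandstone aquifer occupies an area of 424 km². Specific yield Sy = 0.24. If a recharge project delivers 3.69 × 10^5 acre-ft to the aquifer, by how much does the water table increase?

A = 424 km² = 4.24 × 10^8 m²
ΔV = 3.69 × 10^5 acre-ft = 4.552 × 10^8 m³
Δh = ΔV / (Sy × A) = 4.552 × 10^8 m³ / (0.24 × 4.24 × 10^8 m²) = 4.473 m

Δh ≈ 4.47 m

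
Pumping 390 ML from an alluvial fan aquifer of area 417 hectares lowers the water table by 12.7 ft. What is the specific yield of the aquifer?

A = 417 hectares = 4.17 × 10^6 m²
Δh = 12.7 ft = 3.871 m
ΔV = 390 ML = 3.9 × 10^5 m³
Sy = ΔV / (A × Δh) = 3.9 × 10^5 m³ / (4.17 × 10^6 m² × 3.871 m) = 0.02416

Sy ≈ 0.024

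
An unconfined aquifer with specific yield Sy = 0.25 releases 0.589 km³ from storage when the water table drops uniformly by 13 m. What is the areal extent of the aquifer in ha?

A ≈ 18100 ha

ΔV = 0.589 km³ = 5.89 × 10^8 m³
A = ΔV / (Sy × Δh) = 5.89 × 10^8 / (0.25 × 13) = 1.812 × 10^8 m²
A = 1.812 × 10^8 m² = 18120 ha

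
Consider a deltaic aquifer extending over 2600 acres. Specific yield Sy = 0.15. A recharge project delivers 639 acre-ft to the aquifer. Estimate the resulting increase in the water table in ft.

Δh ≈ 1.64 ft

A = 2600 acres = 1.052 × 10^7 m²
ΔV = 639 acre-ft = 7.882 × 10^5 m³
Δh = ΔV / (Sy × A) = 7.882 × 10^5 m³ / (0.15 × 1.052 × 10^7 m²) = 0.4994 m
Δh = 0.4994 m = 1.638 ft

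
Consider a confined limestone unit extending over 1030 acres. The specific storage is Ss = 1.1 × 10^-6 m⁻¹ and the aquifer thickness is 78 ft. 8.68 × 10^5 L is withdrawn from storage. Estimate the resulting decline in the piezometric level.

Δh ≈ 7.96 m

b = 78 ft = 23.77 m
S = Ss × b = 1.1 × 10^-6 m⁻¹ × 23.77 m = 2.615 × 10^-5
A = 1030 acres = 4.168 × 10^6 m²
ΔV = 8.68 × 10^5 L = 868 m³
Δh = ΔV / (S × A) = 868 m³ / (2.615 × 10^-5 × 4.168 × 10^6 m²) = 7.963 m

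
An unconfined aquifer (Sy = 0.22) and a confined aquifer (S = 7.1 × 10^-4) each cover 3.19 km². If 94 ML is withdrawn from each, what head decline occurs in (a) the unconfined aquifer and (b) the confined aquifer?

A = 3.19 km² = 3.19 × 10^6 m²
ΔV = 94 ML = 94000 m³
Unconfined: Δh_u = ΔV/(Sy·A) = 94000/(0.22 × 3.19 × 10^6) = 0.1339 m
Confined: Δh_c = ΔV/(S·A) = 94000/(7.1 × 10^-4 × 3.19 × 10^6) = 41.5 m

Δh_u ≈ 0.134 m; Δh_c ≈ 41.5 m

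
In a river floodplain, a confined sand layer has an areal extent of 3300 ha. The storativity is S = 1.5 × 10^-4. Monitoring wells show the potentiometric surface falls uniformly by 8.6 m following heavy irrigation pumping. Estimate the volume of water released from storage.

ΔV ≈ 42600 m³

A = 3300 ha = 3.3 × 10^7 m²
ΔV = S × A × Δh = 1.5 × 10^-4 × 3.3 × 10^7 m² × 8.6 m = 42570 m³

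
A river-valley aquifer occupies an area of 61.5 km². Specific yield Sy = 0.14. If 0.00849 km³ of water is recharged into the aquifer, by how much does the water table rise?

A = 61.5 km² = 6.15 × 10^7 m²
ΔV = 0.00849 km³ = 8.49 × 10^6 m³
Δh = ΔV / (Sy × A) = 8.49 × 10^6 m³ / (0.14 × 6.15 × 10^7 m²) = 0.9861 m

Δh ≈ 0.986 m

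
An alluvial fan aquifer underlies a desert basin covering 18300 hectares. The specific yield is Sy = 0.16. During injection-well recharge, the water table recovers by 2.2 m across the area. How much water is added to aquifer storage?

ΔV ≈ 6.44 × 10^7 m³

A = 18300 hectares = 1.83 × 10^8 m²
ΔV = Sy × A × Δh = 0.16 × 1.83 × 10^8 m² × 2.2 m = 6.442 × 10^7 m³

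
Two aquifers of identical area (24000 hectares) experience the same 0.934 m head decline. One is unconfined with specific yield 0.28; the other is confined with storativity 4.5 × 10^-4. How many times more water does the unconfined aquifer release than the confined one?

ΔV_u / ΔV_c ≈ 622

A = 24000 hectares = 2.4 × 10^8 m²
Unconfined: ΔV_u = Sy × A × Δh = 0.28 × 2.4 × 10^8 × 0.934 = 6.276 × 10^7 m³
Confined: ΔV_c = S × A × Δh = 4.5 × 10^-4 × 2.4 × 10^8 × 0.934 = 1.009 × 10^5 m³
Ratio = ΔV_u / ΔV_c = Sy / S = 0.28 / 4.5 × 10^-4 = 622.2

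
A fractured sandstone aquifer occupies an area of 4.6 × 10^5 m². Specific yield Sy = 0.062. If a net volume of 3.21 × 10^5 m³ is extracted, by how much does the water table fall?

Δh = ΔV / (Sy × A) = 3.21 × 10^5 m³ / (0.062 × 4.6 × 10^5 m²) = 11.26 m

Δh ≈ 11.3 m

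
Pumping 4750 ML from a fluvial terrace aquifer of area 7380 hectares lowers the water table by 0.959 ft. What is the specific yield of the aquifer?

A = 7380 hectares = 7.38 × 10^7 m²
Δh = 0.959 ft = 0.2923 m
ΔV = 4750 ML = 4.75 × 10^6 m³
Sy = ΔV / (A × Δh) = 4.75 × 10^6 m³ / (7.38 × 10^7 m² × 0.2923 m) = 0.2202

Sy ≈ 0.22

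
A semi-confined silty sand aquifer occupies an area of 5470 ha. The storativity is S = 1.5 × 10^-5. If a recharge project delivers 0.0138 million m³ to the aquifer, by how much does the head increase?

A = 5470 ha = 5.47 × 10^7 m²
ΔV = 0.0138 million m³ = 13800 m³
Δh = ΔV / (S × A) = 13800 m³ / (1.5 × 10^-5 × 5.47 × 10^7 m²) = 16.82 m

Δh ≈ 16.8 m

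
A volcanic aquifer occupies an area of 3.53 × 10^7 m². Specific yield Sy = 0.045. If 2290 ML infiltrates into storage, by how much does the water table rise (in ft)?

ΔV = 2290 ML = 2.29 × 10^6 m³
Δh = ΔV / (Sy × A) = 2.29 × 10^6 m³ / (0.045 × 3.53 × 10^7 m²) = 1.442 m
Δh = 1.442 m = 4.73 ft

Δh ≈ 4.73 ft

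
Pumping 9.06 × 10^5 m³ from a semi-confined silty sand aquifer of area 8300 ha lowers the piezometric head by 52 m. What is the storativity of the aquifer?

S ≈ 2.1 × 10^-4

A = 8300 ha = 8.3 × 10^7 m²
S = ΔV / (A × Δh) = 9.06 × 10^5 m³ / (8.3 × 10^7 m² × 52 m) = 2.099 × 10^-4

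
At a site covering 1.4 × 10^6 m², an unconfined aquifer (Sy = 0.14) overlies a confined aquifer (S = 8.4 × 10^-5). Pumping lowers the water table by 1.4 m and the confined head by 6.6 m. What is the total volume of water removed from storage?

ΔV ≈ 2.75 × 10^5 m³

Unconfined: ΔV_u = Sy × A × Δh_u = 0.14 × 1.4 × 10^6 × 1.4 = 2.744 × 10^5 m³
Confined: ΔV_c = S × A × Δh_c = 8.4 × 10^-5 × 1.4 × 10^6 × 6.6 = 776.2 m³
Total ΔV = 2.744 × 10^5 + 776.2 = 2.752 × 10^5 m³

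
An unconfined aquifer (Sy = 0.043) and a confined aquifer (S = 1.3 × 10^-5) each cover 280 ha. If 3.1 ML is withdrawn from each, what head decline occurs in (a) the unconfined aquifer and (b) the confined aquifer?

A = 280 ha = 2.8 × 10^6 m²
ΔV = 3.1 ML = 3100 m³
Unconfined: Δh_u = ΔV/(Sy·A) = 3100/(0.043 × 2.8 × 10^6) = 0.02575 m
Confined: Δh_c = ΔV/(S·A) = 3100/(1.3 × 10^-5 × 2.8 × 10^6) = 85.16 m

Δh_u ≈ 0.0257 m; Δh_c ≈ 85.2 m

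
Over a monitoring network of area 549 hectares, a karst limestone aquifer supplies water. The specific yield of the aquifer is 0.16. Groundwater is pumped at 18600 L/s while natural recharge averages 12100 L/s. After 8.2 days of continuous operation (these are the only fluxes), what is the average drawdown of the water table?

A = 549 hectares = 5.49 × 10^6 m²
Net abstraction = 18600 − 12100 = 6500 L/s
Q_net = 6500 L/s = 5.616 × 10^5 m³/d
ΔV = Q × t = 5.616 × 10^5 m³/d × 8.2 d = 4.605 × 10^6 m³
Δh = ΔV / (Sy × A) = 4.605 × 10^6 / (0.16 × 5.49 × 10^6) = 5.243 m

Δh ≈ 5.24 m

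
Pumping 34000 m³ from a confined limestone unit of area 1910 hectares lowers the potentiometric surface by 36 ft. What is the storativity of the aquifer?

S ≈ 1.6 × 10^-4

A = 1910 hectares = 1.91 × 10^7 m²
Δh = 36 ft = 10.97 m
S = ΔV / (A × Δh) = 34000 m³ / (1.91 × 10^7 m² × 10.97 m) = 1.622 × 10^-4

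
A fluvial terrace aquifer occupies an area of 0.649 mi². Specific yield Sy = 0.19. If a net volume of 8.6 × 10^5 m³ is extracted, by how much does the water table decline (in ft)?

Δh ≈ 8.83 ft

A = 0.649 mi² = 1.681 × 10^6 m²
Δh = ΔV / (Sy × A) = 8.6 × 10^5 m³ / (0.19 × 1.681 × 10^6 m²) = 2.693 m
Δh = 2.693 m = 8.835 ft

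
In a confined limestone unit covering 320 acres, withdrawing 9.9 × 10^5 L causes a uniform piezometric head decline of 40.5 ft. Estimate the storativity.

A = 320 acres = 1.295 × 10^6 m²
Δh = 40.5 ft = 12.34 m
ΔV = 9.9 × 10^5 L = 990 m³
S = ΔV / (A × Δh) = 990 m³ / (1.295 × 10^6 m² × 12.34 m) = 6.193 × 10^-5

S ≈ 6.2 × 10^-5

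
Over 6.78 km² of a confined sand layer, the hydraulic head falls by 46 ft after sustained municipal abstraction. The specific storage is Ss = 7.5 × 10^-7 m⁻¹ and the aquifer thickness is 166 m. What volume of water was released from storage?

ΔV ≈ 11800 m³

S = Ss × b = 7.5 × 10^-7 m⁻¹ × 166 m = 1.245 × 10^-4
A = 6.78 km² = 6.78 × 10^6 m²
Δh = 46 ft = 14.02 m
ΔV = S × A × Δh = 1.245 × 10^-4 × 6.78 × 10^6 m² × 14.02 m = 11840 m³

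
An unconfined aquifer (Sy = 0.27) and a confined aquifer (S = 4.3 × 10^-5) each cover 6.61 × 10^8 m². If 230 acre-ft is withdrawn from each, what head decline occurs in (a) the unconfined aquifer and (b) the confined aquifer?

ΔV = 230 acre-ft = 2.837 × 10^5 m³
Unconfined: Δh_u = ΔV/(Sy·A) = 2.837 × 10^5/(0.27 × 6.61 × 10^8) = 0.00159 m
Confined: Δh_c = ΔV/(S·A) = 2.837 × 10^5/(4.3 × 10^-5 × 6.61 × 10^8) = 9.981 m

Δh_u ≈ 0.00159 m; Δh_c ≈ 9.98 m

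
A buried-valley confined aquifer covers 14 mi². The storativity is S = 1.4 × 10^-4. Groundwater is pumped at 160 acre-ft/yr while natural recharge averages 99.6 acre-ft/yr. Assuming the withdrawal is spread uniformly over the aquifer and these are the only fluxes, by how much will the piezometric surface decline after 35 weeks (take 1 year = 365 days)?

A = 14 mi² = 3.626 × 10^7 m²
Net abstraction = 160 − 99.6 = 60.4 acre-ft/yr
Q_net = 60.4 acre-ft/yr = 204.1 m³/d
t = 35 weeks = 245 d
ΔV = Q × t = 204.1 m³/d × 245 d = 50010 m³
Δh = ΔV / (S × A) = 50010 / (1.4 × 10^-4 × 3.626 × 10^7) = 9.851 m

Δh ≈ 9.85 m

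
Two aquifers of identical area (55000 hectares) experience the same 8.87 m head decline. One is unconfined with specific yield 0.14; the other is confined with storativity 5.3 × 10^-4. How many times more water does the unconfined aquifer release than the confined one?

ΔV_u / ΔV_c ≈ 264

A = 55000 hectares = 5.5 × 10^8 m²
Unconfined: ΔV_u = Sy × A × Δh = 0.14 × 5.5 × 10^8 × 8.87 = 6.83 × 10^8 m³
Confined: ΔV_c = S × A × Δh = 5.3 × 10^-4 × 5.5 × 10^8 × 8.87 = 2.586 × 10^6 m³
Ratio = ΔV_u / ΔV_c = Sy / S = 0.14 / 5.3 × 10^-4 = 264.2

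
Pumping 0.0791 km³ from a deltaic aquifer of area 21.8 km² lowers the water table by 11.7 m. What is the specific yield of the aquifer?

A = 21.8 km² = 2.18 × 10^7 m²
ΔV = 0.0791 km³ = 7.91 × 10^7 m³
Sy = ΔV / (A × Δh) = 7.91 × 10^7 m³ / (2.18 × 10^7 m² × 11.7 m) = 0.3101

Sy ≈ 0.31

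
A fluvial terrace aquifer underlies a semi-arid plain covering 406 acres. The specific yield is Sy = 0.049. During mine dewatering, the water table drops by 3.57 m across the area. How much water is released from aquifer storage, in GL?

ΔV ≈ 0.287 GL

A = 406 acres = 1.643 × 10^6 m²
ΔV = Sy × A × Δh = 0.049 × 1.643 × 10^6 m² × 3.57 m = 2.874 × 10^5 m³
ΔV = 2.874 × 10^5 m³ = 0.2874 GL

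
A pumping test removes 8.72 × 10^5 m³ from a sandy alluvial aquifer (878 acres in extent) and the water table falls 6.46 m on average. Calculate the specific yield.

A = 878 acres = 3.553 × 10^6 m²
Sy = ΔV / (A × Δh) = 8.72 × 10^5 m³ / (3.553 × 10^6 m² × 6.46 m) = 0.03799

Sy ≈ 0.038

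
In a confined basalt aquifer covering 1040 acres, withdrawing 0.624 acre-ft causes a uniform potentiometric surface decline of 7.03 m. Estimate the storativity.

S ≈ 2.6 × 10^-5

A = 1040 acres = 4.209 × 10^6 m²
ΔV = 0.624 acre-ft = 769.7 m³
S = ΔV / (A × Δh) = 769.7 m³ / (4.209 × 10^6 m² × 7.03 m) = 2.601 × 10^-5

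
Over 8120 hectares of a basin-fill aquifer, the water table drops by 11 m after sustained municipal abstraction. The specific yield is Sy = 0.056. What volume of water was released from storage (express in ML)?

A = 8120 hectares = 8.12 × 10^7 m²
ΔV = Sy × A × Δh = 0.056 × 8.12 × 10^7 m² × 11 m = 5.002 × 10^7 m³
ΔV = 5.002 × 10^7 m³ = 50020 ML

ΔV ≈ 50000 ML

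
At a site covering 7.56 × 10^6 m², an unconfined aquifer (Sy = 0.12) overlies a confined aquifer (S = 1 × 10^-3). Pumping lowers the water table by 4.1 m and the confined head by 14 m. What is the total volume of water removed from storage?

Unconfined: ΔV_u = Sy × A × Δh_u = 0.12 × 7.56 × 10^6 × 4.1 = 3.72 × 10^6 m³
Confined: ΔV_c = S × A × Δh_c = 1 × 10^-3 × 7.56 × 10^6 × 14 = 1.058 × 10^5 m³
Total ΔV = 3.72 × 10^6 + 1.058 × 10^5 = 3.825 × 10^6 m³

ΔV ≈ 3.83 × 10^6 m³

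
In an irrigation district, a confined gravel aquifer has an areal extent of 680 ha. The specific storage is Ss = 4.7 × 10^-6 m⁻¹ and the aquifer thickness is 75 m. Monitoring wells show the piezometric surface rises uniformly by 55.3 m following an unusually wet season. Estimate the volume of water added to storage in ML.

ΔV ≈ 133 ML

S = Ss × b = 4.7 × 10^-6 m⁻¹ × 75 m = 3.525 × 10^-4
A = 680 ha = 6.8 × 10^6 m²
ΔV = S × A × Δh = 3.525 × 10^-4 × 6.8 × 10^6 m² × 55.3 m = 1.326 × 10^5 m³
ΔV = 1.326 × 10^5 m³ = 132.6 ML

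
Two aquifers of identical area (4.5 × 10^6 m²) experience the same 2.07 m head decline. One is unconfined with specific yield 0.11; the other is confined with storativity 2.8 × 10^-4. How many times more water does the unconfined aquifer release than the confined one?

Unconfined: ΔV_u = Sy × A × Δh = 0.11 × 4.5 × 10^6 × 2.07 = 1.025 × 10^6 m³
Confined: ΔV_c = S × A × Δh = 2.8 × 10^-4 × 4.5 × 10^6 × 2.07 = 2608 m³
Ratio = ΔV_u / ΔV_c = Sy / S = 0.11 / 2.8 × 10^-4 = 392.9

ΔV_u / ΔV_c ≈ 393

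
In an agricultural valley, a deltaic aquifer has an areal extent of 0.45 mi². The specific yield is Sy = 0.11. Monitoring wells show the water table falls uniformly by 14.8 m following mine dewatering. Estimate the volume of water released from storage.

A = 0.45 mi² = 1.165 × 10^6 m²
ΔV = Sy × A × Δh = 0.11 × 1.165 × 10^6 m² × 14.8 m = 1.897 × 10^6 m³

ΔV ≈ 1.9 × 10^6 m³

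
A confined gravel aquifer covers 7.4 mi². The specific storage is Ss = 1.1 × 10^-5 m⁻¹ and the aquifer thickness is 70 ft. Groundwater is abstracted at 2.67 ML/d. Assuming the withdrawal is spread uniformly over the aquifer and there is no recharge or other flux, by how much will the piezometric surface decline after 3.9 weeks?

b = 70 ft = 21.34 m
S = Ss × b = 1.1 × 10^-5 m⁻¹ × 21.34 m = 2.347 × 10^-4
A = 7.4 mi² = 1.917 × 10^7 m²
Q = 2.67 ML/d = 2670 m³/d
t = 3.9 weeks = 27.3 d
ΔV = Q × t = 2670 m³/d × 27.3 d = 72890 m³
Δh = ΔV / (S × A) = 72890 / (2.347 × 10^-4 × 1.917 × 10^7) = 16.2 m

Δh ≈ 16.2 m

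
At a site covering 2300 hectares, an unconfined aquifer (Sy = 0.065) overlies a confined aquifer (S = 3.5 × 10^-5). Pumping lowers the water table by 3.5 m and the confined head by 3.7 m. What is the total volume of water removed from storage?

A = 2300 hectares = 2.3 × 10^7 m²
Unconfined: ΔV_u = Sy × A × Δh_u = 0.065 × 2.3 × 10^7 × 3.5 = 5.232 × 10^6 m³
Confined: ΔV_c = S × A × Δh_c = 3.5 × 10^-5 × 2.3 × 10^7 × 3.7 = 2978 m³
Total ΔV = 5.232 × 10^6 + 2978 = 5.235 × 10^6 m³

ΔV ≈ 5.24 × 10^6 m³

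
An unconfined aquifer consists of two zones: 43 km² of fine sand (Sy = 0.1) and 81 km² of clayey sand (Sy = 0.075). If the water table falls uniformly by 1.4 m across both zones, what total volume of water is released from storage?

A₁ = 43 km² = 4.3 × 10^7 m²; A₂ = 81 km² = 8.1 × 10^7 m²
ΔV₁ = 0.1 × 4.3 × 10^7 × 1.4 = 6.02 × 10^6 m³
ΔV₂ = 0.075 × 8.1 × 10^7 × 1.4 = 8.505 × 10^6 m³
ΔV = ΔV₁ + ΔV₂ = 1.452 × 10^7 m³

ΔV ≈ 1.45 × 10^7 m³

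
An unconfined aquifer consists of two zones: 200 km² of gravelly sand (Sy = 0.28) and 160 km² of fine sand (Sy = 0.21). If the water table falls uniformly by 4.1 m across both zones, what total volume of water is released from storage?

A₁ = 200 km² = 2 × 10^8 m²; A₂ = 160 km² = 1.6 × 10^8 m²
ΔV₁ = 0.28 × 2 × 10^8 × 4.1 = 2.296 × 10^8 m³
ΔV₂ = 0.21 × 1.6 × 10^8 × 4.1 = 1.378 × 10^8 m³
ΔV = ΔV₁ + ΔV₂ = 3.674 × 10^8 m³

ΔV ≈ 3.67 × 10^8 m³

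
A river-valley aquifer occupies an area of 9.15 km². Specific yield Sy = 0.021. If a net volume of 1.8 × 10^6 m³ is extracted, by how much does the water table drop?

Δh ≈ 9.37 m

A = 9.15 km² = 9.15 × 10^6 m²
Δh = ΔV / (Sy × A) = 1.8 × 10^6 m³ / (0.021 × 9.15 × 10^6 m²) = 9.368 m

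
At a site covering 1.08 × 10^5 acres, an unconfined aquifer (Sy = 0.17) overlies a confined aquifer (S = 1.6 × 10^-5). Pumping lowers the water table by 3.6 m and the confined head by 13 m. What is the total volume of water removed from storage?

ΔV ≈ 2.68 × 10^8 m³

A = 1.08 × 10^5 acres = 4.371 × 10^8 m²
Unconfined: ΔV_u = Sy × A × Δh_u = 0.17 × 4.371 × 10^8 × 3.6 = 2.675 × 10^8 m³
Confined: ΔV_c = S × A × Δh_c = 1.6 × 10^-5 × 4.371 × 10^8 × 13 = 90910 m³
Total ΔV = 2.675 × 10^8 + 90910 = 2.676 × 10^8 m³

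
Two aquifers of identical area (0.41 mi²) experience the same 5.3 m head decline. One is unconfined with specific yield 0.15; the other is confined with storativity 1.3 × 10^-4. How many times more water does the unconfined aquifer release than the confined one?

ΔV_u / ΔV_c ≈ 1150

A = 0.41 mi² = 1.062 × 10^6 m²
Unconfined: ΔV_u = Sy × A × Δh = 0.15 × 1.062 × 10^6 × 5.3 = 8.442 × 10^5 m³
Confined: ΔV_c = S × A × Δh = 1.3 × 10^-4 × 1.062 × 10^6 × 5.3 = 731.6 m³
Ratio = ΔV_u / ΔV_c = Sy / S = 0.15 / 1.3 × 10^-4 = 1154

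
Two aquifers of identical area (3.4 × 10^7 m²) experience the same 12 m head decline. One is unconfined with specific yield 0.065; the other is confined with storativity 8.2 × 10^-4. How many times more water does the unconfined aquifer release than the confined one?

Unconfined: ΔV_u = Sy × A × Δh = 0.065 × 3.4 × 10^7 × 12 = 2.652 × 10^7 m³
Confined: ΔV_c = S × A × Δh = 8.2 × 10^-4 × 3.4 × 10^7 × 12 = 3.346 × 10^5 m³
Ratio = ΔV_u / ΔV_c = Sy / S = 0.065 / 8.2 × 10^-4 = 79.27

ΔV_u / ΔV_c ≈ 79.3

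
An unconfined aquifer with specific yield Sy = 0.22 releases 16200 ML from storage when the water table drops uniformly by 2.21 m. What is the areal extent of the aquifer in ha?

ΔV = 16200 ML = 1.62 × 10^7 m³
A = ΔV / (Sy × Δh) = 1.62 × 10^7 / (0.22 × 2.21) = 3.332 × 10^7 m²
A = 3.332 × 10^7 m² = 3332 ha

A ≈ 3330 ha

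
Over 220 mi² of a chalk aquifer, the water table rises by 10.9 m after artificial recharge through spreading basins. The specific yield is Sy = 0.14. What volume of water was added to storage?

ΔV ≈ 8.7 × 10^8 m³

A = 220 mi² = 5.698 × 10^8 m²
ΔV = Sy × A × Δh = 0.14 × 5.698 × 10^8 m² × 10.9 m = 8.695 × 10^8 m³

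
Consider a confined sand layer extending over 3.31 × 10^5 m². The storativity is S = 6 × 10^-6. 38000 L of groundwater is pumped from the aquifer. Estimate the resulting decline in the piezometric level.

Δh ≈ 19.1 m

ΔV = 38000 L = 38 m³
Δh = ΔV / (S × A) = 38 m³ / (6 × 10^-6 × 3.31 × 10^5 m²) = 19.13 m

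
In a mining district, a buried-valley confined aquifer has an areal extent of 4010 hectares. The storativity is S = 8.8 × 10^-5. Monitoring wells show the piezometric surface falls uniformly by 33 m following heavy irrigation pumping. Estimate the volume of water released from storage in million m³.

ΔV ≈ 0.116 million m³

A = 4010 hectares = 4.01 × 10^7 m²
ΔV = S × A × Δh = 8.8 × 10^-5 × 4.01 × 10^7 m² × 33 m = 1.165 × 10^5 m³
ΔV = 1.165 × 10^5 m³ = 0.1165 million m³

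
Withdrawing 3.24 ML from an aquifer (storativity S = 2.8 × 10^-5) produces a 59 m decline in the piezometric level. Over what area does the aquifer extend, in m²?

A ≈ 1.96 × 10^6 m²

ΔV = 3.24 ML = 3240 m³
A = ΔV / (S × Δh) = 3240 / (2.8 × 10^-5 × 59) = 1.961 × 10^6 m²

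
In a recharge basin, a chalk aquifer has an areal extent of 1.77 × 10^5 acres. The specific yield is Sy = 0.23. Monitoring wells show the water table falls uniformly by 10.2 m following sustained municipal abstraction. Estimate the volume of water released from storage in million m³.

ΔV ≈ 1680 million m³

A = 1.77 × 10^5 acres = 7.163 × 10^8 m²
ΔV = Sy × A × Δh = 0.23 × 7.163 × 10^8 m² × 10.2 m = 1.68 × 10^9 m³
ΔV = 1.68 × 10^9 m³ = 1680 million m³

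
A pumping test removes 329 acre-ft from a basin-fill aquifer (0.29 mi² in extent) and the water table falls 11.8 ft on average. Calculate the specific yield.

A = 0.29 mi² = 7.511 × 10^5 m²
Δh = 11.8 ft = 3.597 m
ΔV = 329 acre-ft = 4.058 × 10^5 m³
Sy = ΔV / (A × Δh) = 4.058 × 10^5 m³ / (7.511 × 10^5 m² × 3.597 m) = 0.1502

Sy ≈ 0.15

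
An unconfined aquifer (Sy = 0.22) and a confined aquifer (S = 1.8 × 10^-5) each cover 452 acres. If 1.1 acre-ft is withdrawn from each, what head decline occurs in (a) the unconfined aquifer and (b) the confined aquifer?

A = 452 acres = 1.829 × 10^6 m²
ΔV = 1.1 acre-ft = 1357 m³
Unconfined: Δh_u = ΔV/(Sy·A) = 1357/(0.22 × 1.829 × 10^6) = 0.003372 m
Confined: Δh_c = ΔV/(S·A) = 1357/(1.8 × 10^-5 × 1.829 × 10^6) = 41.21 m

Δh_u ≈ 0.00337 m; Δh_c ≈ 41.2 m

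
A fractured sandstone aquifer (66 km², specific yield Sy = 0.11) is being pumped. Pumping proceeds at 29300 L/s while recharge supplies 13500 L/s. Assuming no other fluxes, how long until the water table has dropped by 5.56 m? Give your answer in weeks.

A = 66 km² = 6.6 × 10^7 m²
ΔV = Sy × A × Δh = 0.11 × 6.6 × 10^7 × 5.56 = 4.037 × 10^7 m³
Net withdrawal = 29300 − 13500 = 15800 L/s = 1.365 × 10^6 m³/d
t = ΔV / Q = 4.037 × 10^7 m³ / 1.365 × 10^6 m³/d = 29.57 d
t = 29.57 d ≈ 4.224 weeks

t ≈ 4.22 weeks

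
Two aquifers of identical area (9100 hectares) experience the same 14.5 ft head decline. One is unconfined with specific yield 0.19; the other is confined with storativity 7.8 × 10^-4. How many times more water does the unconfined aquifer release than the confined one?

A = 9100 hectares = 9.1 × 10^7 m²
Δh = 14.5 ft = 4.42 m
Unconfined: ΔV_u = Sy × A × Δh = 0.19 × 9.1 × 10^7 × 4.42 = 7.641 × 10^7 m³
Confined: ΔV_c = S × A × Δh = 7.8 × 10^-4 × 9.1 × 10^7 × 4.42 = 3.137 × 10^5 m³
Ratio = ΔV_u / ΔV_c = Sy / S = 0.19 / 7.8 × 10^-4 = 243.6

ΔV_u / ΔV_c ≈ 244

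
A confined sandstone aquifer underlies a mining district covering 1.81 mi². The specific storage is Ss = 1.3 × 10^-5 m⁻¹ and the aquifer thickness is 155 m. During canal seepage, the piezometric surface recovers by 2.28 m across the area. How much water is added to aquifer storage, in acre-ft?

ΔV ≈ 17.5 acre-ft

S = Ss × b = 1.3 × 10^-5 m⁻¹ × 155 m = 2.015 × 10^-3
A = 1.81 mi² = 4.688 × 10^6 m²
ΔV = S × A × Δh = 0.002015 × 4.688 × 10^6 m² × 2.28 m = 21540 m³
ΔV = 21540 m³ = 17.46 acre-ft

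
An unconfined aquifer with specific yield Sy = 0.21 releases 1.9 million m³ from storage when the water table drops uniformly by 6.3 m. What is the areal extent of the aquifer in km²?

A ≈ 1.44 km²

ΔV = 1.9 million m³ = 1.9 × 10^6 m³
A = ΔV / (Sy × Δh) = 1.9 × 10^6 / (0.21 × 6.3) = 1.436 × 10^6 m²
A = 1.436 × 10^6 m² = 1.436 km²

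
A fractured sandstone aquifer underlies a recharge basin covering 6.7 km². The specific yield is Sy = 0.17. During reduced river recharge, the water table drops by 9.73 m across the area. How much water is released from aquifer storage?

ΔV ≈ 1.11 × 10^7 m³

A = 6.7 km² = 6.7 × 10^6 m²
ΔV = Sy × A × Δh = 0.17 × 6.7 × 10^6 m² × 9.73 m = 1.108 × 10^7 m³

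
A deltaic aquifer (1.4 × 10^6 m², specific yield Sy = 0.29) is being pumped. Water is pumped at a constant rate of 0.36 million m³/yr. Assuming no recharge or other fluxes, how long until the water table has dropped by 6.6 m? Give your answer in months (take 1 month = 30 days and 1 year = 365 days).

t ≈ 90.6 months

ΔV = Sy × A × Δh = 0.29 × 1.4 × 10^6 × 6.6 = 2.68 × 10^6 m³
Q = 0.36 million m³/yr = 986.3 m³/d
t = ΔV / Q = 2.68 × 10^6 m³ / 986.3 m³/d = 2717 d
t = 2717 d ≈ 90.56 months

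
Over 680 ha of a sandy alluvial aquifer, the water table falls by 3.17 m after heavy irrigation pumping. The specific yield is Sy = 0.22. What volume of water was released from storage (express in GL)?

ΔV ≈ 4.74 GL

A = 680 ha = 6.8 × 10^6 m²
ΔV = Sy × A × Δh = 0.22 × 6.8 × 10^6 m² × 3.17 m = 4.742 × 10^6 m³
ΔV = 4.742 × 10^6 m³ = 4.742 GL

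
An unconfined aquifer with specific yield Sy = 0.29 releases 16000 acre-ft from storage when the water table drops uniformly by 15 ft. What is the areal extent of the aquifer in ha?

A ≈ 1490 ha

Δh = 15 ft = 4.572 m
ΔV = 16000 acre-ft = 1.974 × 10^7 m³
A = ΔV / (Sy × Δh) = 1.974 × 10^7 / (0.29 × 4.572) = 1.488 × 10^7 m²
A = 1.488 × 10^7 m² = 1488 ha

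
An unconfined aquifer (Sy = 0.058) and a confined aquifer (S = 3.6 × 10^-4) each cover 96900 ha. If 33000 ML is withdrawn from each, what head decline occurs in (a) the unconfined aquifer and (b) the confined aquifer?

A = 96900 ha = 9.69 × 10^8 m²
ΔV = 33000 ML = 3.3 × 10^7 m³
Unconfined: Δh_u = ΔV/(Sy·A) = 3.3 × 10^7/(0.058 × 9.69 × 10^8) = 0.5872 m
Confined: Δh_c = ΔV/(S·A) = 3.3 × 10^7/(3.6 × 10^-4 × 9.69 × 10^8) = 94.6 m

Δh_u ≈ 0.587 m; Δh_c ≈ 94.6 m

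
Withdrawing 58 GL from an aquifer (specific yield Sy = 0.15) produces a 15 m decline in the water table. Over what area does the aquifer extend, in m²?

A ≈ 2.58 × 10^7 m²

ΔV = 58 GL = 5.8 × 10^7 m³
A = ΔV / (Sy × Δh) = 5.8 × 10^7 / (0.15 × 15) = 2.578 × 10^7 m²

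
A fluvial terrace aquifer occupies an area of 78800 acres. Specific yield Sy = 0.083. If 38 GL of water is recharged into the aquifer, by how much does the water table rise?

Δh ≈ 1.44 m

A = 78800 acres = 3.189 × 10^8 m²
ΔV = 38 GL = 3.8 × 10^7 m³
Δh = ΔV / (Sy × A) = 3.8 × 10^7 m³ / (0.083 × 3.189 × 10^8 m²) = 1.436 m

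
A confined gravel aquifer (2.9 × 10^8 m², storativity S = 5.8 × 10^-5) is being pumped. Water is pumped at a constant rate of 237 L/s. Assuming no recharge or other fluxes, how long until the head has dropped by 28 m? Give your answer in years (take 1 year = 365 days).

t ≈ 0.063 years

ΔV = S × A × Δh = 5.8 × 10^-5 × 2.9 × 10^8 × 28 = 4.71 × 10^5 m³
Q = 237 L/s = 20480 m³/d
t = ΔV / Q = 4.71 × 10^5 m³ / 20480 m³/d = 23 d
t = 23 d ≈ 0.06301 years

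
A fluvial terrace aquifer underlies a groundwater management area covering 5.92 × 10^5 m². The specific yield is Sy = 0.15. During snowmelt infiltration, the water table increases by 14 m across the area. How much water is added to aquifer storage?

ΔV = Sy × A × Δh = 0.15 × 5.92 × 10^5 m² × 14 m = 1.243 × 10^6 m³

ΔV ≈ 1.24 × 10^6 m³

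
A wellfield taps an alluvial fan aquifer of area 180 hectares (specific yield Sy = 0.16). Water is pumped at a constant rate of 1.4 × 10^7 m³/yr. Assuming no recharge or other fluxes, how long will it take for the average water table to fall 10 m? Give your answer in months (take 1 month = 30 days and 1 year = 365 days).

A = 180 hectares = 1.8 × 10^6 m²
ΔV = Sy × A × Δh = 0.16 × 1.8 × 10^6 × 10 = 2.88 × 10^6 m³
Q = 1.4 × 10^7 m³/yr = 38360 m³/d
t = ΔV / Q = 2.88 × 10^6 m³ / 38360 m³/d = 75.09 d
t = 75.09 d ≈ 2.503 months

t ≈ 2.5 months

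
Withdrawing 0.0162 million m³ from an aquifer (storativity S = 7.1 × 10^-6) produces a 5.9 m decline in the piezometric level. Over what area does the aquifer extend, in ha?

ΔV = 0.0162 million m³ = 16200 m³
A = ΔV / (S × Δh) = 16200 / (7.1 × 10^-6 × 5.9) = 3.867 × 10^8 m²
A = 3.867 × 10^8 m² = 38670 ha

A ≈ 38700 ha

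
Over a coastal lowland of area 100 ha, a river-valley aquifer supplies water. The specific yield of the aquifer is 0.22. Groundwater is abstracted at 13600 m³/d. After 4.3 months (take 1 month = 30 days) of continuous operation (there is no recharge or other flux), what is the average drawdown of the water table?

A = 100 ha = 1 × 10^6 m²
t = 4.3 months = 129 d
ΔV = Q × t = 13600 m³/d × 129 d = 1.754 × 10^6 m³
Δh = ΔV / (Sy × A) = 1.754 × 10^6 / (0.22 × 1 × 10^6) = 7.975 m

Δh ≈ 7.97 m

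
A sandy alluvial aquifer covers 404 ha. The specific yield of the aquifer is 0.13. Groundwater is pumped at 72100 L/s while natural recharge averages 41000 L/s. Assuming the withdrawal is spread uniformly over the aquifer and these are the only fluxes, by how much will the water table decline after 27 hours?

Δh ≈ 5.76 m

A = 404 ha = 4.04 × 10^6 m²
Net abstraction = 72100 − 41000 = 31100 L/s
Q_net = 31100 L/s = 2.687 × 10^6 m³/d
t = 27 hours = 1.125 d
ΔV = Q × t = 2.687 × 10^6 m³/d × 1.125 d = 3.023 × 10^6 m³
Δh = ΔV / (Sy × A) = 3.023 × 10^6 / (0.13 × 4.04 × 10^6) = 5.756 m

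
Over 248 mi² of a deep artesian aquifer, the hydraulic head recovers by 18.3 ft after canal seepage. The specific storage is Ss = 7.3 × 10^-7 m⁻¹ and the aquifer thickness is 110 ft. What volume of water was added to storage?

b = 110 ft = 33.53 m
S = Ss × b = 7.3 × 10^-7 m⁻¹ × 33.53 m = 2.448 × 10^-5
A = 248 mi² = 6.423 × 10^8 m²
Δh = 18.3 ft = 5.578 m
ΔV = S × A × Δh = 2.448 × 10^-5 × 6.423 × 10^8 m² × 5.578 m = 87690 m³

ΔV ≈ 87700 m³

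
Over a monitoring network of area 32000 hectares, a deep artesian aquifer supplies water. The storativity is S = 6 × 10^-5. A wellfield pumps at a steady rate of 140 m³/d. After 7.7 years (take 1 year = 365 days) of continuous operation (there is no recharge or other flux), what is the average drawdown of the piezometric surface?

Δh ≈ 20.5 m

A = 32000 hectares = 3.2 × 10^8 m²
t = 7.7 years = 2810 d
ΔV = Q × t = 140 m³/d × 2810 d = 3.935 × 10^5 m³
Δh = ΔV / (S × A) = 3.935 × 10^5 / (6 × 10^-5 × 3.2 × 10^8) = 20.49 m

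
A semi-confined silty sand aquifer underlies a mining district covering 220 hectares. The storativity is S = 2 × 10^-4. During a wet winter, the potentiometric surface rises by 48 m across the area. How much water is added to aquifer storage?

ΔV ≈ 21100 m³

A = 220 hectares = 2.2 × 10^6 m²
ΔV = S × A × Δh = 2 × 10^-4 × 2.2 × 10^6 m² × 48 m = 21120 m³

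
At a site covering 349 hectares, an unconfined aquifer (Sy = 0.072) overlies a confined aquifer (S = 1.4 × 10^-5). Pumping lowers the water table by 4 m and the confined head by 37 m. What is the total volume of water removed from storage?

ΔV ≈ 1.01 × 10^6 m³

A = 349 hectares = 3.49 × 10^6 m²
Unconfined: ΔV_u = Sy × A × Δh_u = 0.072 × 3.49 × 10^6 × 4 = 1.005 × 10^6 m³
Confined: ΔV_c = S × A × Δh_c = 1.4 × 10^-5 × 3.49 × 10^6 × 37 = 1808 m³
Total ΔV = 1.005 × 10^6 + 1808 = 1.007 × 10^6 m³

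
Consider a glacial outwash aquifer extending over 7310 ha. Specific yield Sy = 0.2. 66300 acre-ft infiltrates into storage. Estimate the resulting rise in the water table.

A = 7310 ha = 7.31 × 10^7 m²
ΔV = 66300 acre-ft = 8.178 × 10^7 m³
Δh = ΔV / (Sy × A) = 8.178 × 10^7 m³ / (0.2 × 7.31 × 10^7 m²) = 5.594 m

Δh ≈ 5.59 m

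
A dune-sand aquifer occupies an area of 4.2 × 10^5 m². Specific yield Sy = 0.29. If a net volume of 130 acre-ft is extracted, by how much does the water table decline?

Δh ≈ 1.32 m

ΔV = 130 acre-ft = 1.604 × 10^5 m³
Δh = ΔV / (Sy × A) = 1.604 × 10^5 m³ / (0.29 × 4.2 × 10^5 m²) = 1.317 m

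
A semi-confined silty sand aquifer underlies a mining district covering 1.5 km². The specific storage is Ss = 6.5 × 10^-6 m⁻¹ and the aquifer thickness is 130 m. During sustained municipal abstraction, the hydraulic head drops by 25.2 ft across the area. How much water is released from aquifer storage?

S = Ss × b = 6.5 × 10^-6 m⁻¹ × 130 m = 8.45 × 10^-4
A = 1.5 km² = 1.5 × 10^6 m²
Δh = 25.2 ft = 7.681 m
ΔV = S × A × Δh = 8.45 × 10^-4 × 1.5 × 10^6 m² × 7.681 m = 9736 m³

ΔV ≈ 9740 m³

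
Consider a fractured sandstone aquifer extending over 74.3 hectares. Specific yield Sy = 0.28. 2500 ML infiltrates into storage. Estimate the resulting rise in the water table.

Δh ≈ 12 m

A = 74.3 hectares = 7.43 × 10^5 m²
ΔV = 2500 ML = 2.5 × 10^6 m³
Δh = ΔV / (Sy × A) = 2.5 × 10^6 m³ / (0.28 × 7.43 × 10^5 m²) = 12.02 m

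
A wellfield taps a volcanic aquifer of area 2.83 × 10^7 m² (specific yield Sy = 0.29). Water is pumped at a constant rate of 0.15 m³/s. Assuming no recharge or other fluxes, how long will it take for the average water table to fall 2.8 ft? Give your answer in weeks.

Δh = 2.8 ft = 0.8534 m
ΔV = Sy × A × Δh = 0.29 × 2.83 × 10^7 × 0.8534 = 7.004 × 10^6 m³
Q = 0.15 m³/s = 12960 m³/d
t = ΔV / Q = 7.004 × 10^6 m³ / 12960 m³/d = 540.4 d
t = 540.4 d ≈ 77.21 weeks

t ≈ 77.2 weeks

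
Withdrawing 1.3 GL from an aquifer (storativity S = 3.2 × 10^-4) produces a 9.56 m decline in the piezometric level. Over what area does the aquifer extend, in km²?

A ≈ 425 km²

ΔV = 1.3 GL = 1.3 × 10^6 m³
A = ΔV / (S × Δh) = 1.3 × 10^6 / (3.2 × 10^-4 × 9.56) = 4.249 × 10^8 m²
A = 4.249 × 10^8 m² = 424.9 km²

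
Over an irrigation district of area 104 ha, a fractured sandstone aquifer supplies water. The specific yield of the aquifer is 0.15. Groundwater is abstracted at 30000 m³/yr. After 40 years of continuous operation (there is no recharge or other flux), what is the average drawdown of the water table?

Δh ≈ 7.69 m

A = 104 ha = 1.04 × 10^6 m²
Q = 30000 m³/yr = 82.19 m³/d
t = 40 years = 14600 d
ΔV = Q × t = 82.19 m³/d × 14600 d = 1.2 × 10^6 m³
Δh = ΔV / (Sy × A) = 1.2 × 10^6 / (0.15 × 1.04 × 10^6) = 7.692 m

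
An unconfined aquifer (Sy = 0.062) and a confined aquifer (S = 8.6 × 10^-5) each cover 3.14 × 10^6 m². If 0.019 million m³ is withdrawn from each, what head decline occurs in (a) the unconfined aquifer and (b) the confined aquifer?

ΔV = 0.019 million m³ = 19000 m³
Unconfined: Δh_u = ΔV/(Sy·A) = 19000/(0.062 × 3.14 × 10^6) = 0.0976 m
Confined: Δh_c = ΔV/(S·A) = 19000/(8.6 × 10^-5 × 3.14 × 10^6) = 70.36 m

Δh_u ≈ 0.0976 m; Δh_c ≈ 70.4 m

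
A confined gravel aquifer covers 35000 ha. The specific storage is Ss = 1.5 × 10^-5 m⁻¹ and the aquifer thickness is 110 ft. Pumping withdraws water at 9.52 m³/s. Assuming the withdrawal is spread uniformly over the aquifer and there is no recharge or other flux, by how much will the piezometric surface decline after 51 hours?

b = 110 ft = 33.53 m
S = Ss × b = 1.5 × 10^-5 m⁻¹ × 33.53 m = 5.029 × 10^-4
A = 35000 ha = 3.5 × 10^8 m²
Q = 9.52 m³/s = 8.225 × 10^5 m³/d
t = 51 hours = 2.125 d
ΔV = Q × t = 8.225 × 10^5 m³/d × 2.125 d = 1.748 × 10^6 m³
Δh = ΔV / (S × A) = 1.748 × 10^6 / (5.029 × 10^-4 × 3.5 × 10^8) = 9.93 m

Δh ≈ 9.93 m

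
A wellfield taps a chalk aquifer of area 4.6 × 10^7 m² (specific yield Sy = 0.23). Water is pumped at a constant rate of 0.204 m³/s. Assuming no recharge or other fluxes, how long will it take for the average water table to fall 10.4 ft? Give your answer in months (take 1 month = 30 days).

Δh = 10.4 ft = 3.17 m
ΔV = Sy × A × Δh = 0.23 × 4.6 × 10^7 × 3.17 = 3.354 × 10^7 m³
Q = 0.204 m³/s = 17630 m³/d
t = ΔV / Q = 3.354 × 10^7 m³ / 17630 m³/d = 1903 d
t = 1903 d ≈ 63.43 months

t ≈ 63.4 months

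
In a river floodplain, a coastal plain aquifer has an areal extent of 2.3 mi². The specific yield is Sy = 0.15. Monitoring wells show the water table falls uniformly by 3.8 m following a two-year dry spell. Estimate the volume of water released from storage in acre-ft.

ΔV ≈ 2750 acre-ft

A = 2.3 mi² = 5.957 × 10^6 m²
ΔV = Sy × A × Δh = 0.15 × 5.957 × 10^6 m² × 3.8 m = 3.395 × 10^6 m³
ΔV = 3.395 × 10^6 m³ = 2753 acre-ft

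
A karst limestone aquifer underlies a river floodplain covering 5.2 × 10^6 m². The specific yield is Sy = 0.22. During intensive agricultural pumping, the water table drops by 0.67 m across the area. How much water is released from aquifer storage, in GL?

ΔV ≈ 0.766 GL

ΔV = Sy × A × Δh = 0.22 × 5.2 × 10^6 m² × 0.67 m = 7.665 × 10^5 m³
ΔV = 7.665 × 10^5 m³ = 0.7665 GL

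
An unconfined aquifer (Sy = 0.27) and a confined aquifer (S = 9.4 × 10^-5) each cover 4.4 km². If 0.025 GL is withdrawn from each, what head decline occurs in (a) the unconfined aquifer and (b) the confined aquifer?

A = 4.4 km² = 4.4 × 10^6 m²
ΔV = 0.025 GL = 25000 m³
Unconfined: Δh_u = ΔV/(Sy·A) = 25000/(0.27 × 4.4 × 10^6) = 0.02104 m
Confined: Δh_c = ΔV/(S·A) = 25000/(9.4 × 10^-5 × 4.4 × 10^6) = 60.44 m

Δh_u ≈ 0.021 m; Δh_c ≈ 60.4 m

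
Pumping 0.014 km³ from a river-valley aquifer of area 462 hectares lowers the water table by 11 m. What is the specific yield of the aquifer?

Sy ≈ 0.28

A = 462 hectares = 4.62 × 10^6 m²
ΔV = 0.014 km³ = 1.4 × 10^7 m³
Sy = ΔV / (A × Δh) = 1.4 × 10^7 m³ / (4.62 × 10^6 m² × 11 m) = 0.2755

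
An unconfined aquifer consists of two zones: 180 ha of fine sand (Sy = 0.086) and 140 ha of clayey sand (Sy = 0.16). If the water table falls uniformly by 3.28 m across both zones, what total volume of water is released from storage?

A₁ = 180 ha = 1.8 × 10^6 m²; A₂ = 140 ha = 1.4 × 10^6 m²
ΔV₁ = 0.086 × 1.8 × 10^6 × 3.28 = 5.077 × 10^5 m³
ΔV₂ = 0.16 × 1.4 × 10^6 × 3.28 = 7.347 × 10^5 m³
ΔV = ΔV₁ + ΔV₂ = 1.242 × 10^6 m³

ΔV ≈ 1.24 × 10^6 m³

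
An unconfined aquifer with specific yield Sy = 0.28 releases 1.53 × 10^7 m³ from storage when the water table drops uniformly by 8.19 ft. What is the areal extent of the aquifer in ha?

Δh = 8.19 ft = 2.496 m
A = ΔV / (Sy × Δh) = 1.53 × 10^7 / (0.28 × 2.496) = 2.189 × 10^7 m²
A = 2.189 × 10^7 m² = 2189 ha

A ≈ 2190 ha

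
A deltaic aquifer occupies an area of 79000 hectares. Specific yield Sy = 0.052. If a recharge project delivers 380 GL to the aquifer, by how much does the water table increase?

Δh ≈ 9.25 m

A = 79000 hectares = 7.9 × 10^8 m²
ΔV = 380 GL = 3.8 × 10^8 m³
Δh = ΔV / (Sy × A) = 3.8 × 10^8 m³ / (0.052 × 7.9 × 10^8 m²) = 9.25 m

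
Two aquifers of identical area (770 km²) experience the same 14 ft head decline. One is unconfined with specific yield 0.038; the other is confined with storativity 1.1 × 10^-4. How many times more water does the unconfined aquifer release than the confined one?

ΔV_u / ΔV_c ≈ 345

A = 770 km² = 7.7 × 10^8 m²
Δh = 14 ft = 4.267 m
Unconfined: ΔV_u = Sy × A × Δh = 0.038 × 7.7 × 10^8 × 4.267 = 1.249 × 10^8 m³
Confined: ΔV_c = S × A × Δh = 1.1 × 10^-4 × 7.7 × 10^8 × 4.267 = 3.614 × 10^5 m³
Ratio = ΔV_u / ΔV_c = Sy / S = 0.038 / 1.1 × 10^-4 = 345.5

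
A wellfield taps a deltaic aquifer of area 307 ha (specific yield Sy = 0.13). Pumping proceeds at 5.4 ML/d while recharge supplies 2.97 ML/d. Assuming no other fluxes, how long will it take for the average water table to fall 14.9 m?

A = 307 ha = 3.07 × 10^6 m²
ΔV = Sy × A × Δh = 0.13 × 3.07 × 10^6 × 14.9 = 5.947 × 10^6 m³
Net withdrawal = 5.4 − 2.97 = 2.43 ML/d = 2430 m³/d
t = ΔV / Q = 5.947 × 10^6 m³ / 2430 m³/d = 2447 d

t ≈ 2450 days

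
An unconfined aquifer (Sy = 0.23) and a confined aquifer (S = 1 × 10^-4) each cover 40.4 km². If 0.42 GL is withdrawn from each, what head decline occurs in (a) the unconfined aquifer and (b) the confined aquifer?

A = 40.4 km² = 4.04 × 10^7 m²
ΔV = 0.42 GL = 4.2 × 10^5 m³
Unconfined: Δh_u = ΔV/(Sy·A) = 4.2 × 10^5/(0.23 × 4.04 × 10^7) = 0.0452 m
Confined: Δh_c = ΔV/(S·A) = 4.2 × 10^5/(1 × 10^-4 × 4.04 × 10^7) = 104 m

Δh_u ≈ 0.0452 m; Δh_c ≈ 104 m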